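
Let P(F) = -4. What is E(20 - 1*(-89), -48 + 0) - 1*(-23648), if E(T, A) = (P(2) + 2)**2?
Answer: 23652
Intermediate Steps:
E(T, A) = 4 (E(T, A) = (-4 + 2)**2 = (-2)**2 = 4)
E(20 - 1*(-89), -48 + 0) - 1*(-23648) = 4 - 1*(-23648) = 4 + 23648 = 23652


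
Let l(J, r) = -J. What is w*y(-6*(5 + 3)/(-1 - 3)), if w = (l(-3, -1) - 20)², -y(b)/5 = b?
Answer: -17340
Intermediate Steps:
y(b) = -5*b
w = 289 (w = (-1*(-3) - 20)² = (3 - 20)² = (-17)² = 289)
w*y(-6*(5 + 3)/(-1 - 3)) = 289*(-(-30)*(5 + 3)/(-1 - 3)) = 289*(-(-30)*8/(-4)) = 289*(-(-30)*8*(-¼)) = 289*(-(-30)*(-2)) = 289*(-5*12) = 289*(-60) = -17340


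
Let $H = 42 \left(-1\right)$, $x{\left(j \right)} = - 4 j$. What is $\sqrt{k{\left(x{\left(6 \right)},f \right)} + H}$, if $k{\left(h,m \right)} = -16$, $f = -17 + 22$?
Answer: $i \sqrt{58} \approx 7.6158 i$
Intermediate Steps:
$f = 5$
$H = -42$
$\sqrt{k{\left(x{\left(6 \right)},f \right)} + H} = \sqrt{-16 - 42} = \sqrt{-58} = i \sqrt{58}$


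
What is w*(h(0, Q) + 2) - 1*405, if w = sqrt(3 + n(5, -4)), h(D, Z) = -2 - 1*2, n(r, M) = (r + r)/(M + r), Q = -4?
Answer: -405 - 2*sqrt(13) ≈ -412.21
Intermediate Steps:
n(r, M) = 2*r/(M + r) (n(r, M) = (2*r)/(M + r) = 2*r/(M + r))
h(D, Z) = -4 (h(D, Z) = -2 - 2 = -4)
w = sqrt(13) (w = sqrt(3 + 2*5/(-4 + 5)) = sqrt(3 + 2*5/1) = sqrt(3 + 2*5*1) = sqrt(3 + 10) = sqrt(13) ≈ 3.6056)
w*(h(0, Q) + 2) - 1*405 = sqrt(13)*(-4 + 2) - 1*405 = sqrt(13)*(-2) - 405 = -2*sqrt(13) - 405 = -405 - 2*sqrt(13)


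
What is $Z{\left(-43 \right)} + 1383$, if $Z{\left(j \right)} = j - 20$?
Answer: $1320$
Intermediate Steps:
$Z{\left(j \right)} = -20 + j$
$Z{\left(-43 \right)} + 1383 = \left(-20 - 43\right) + 1383 = -63 + 1383 = 1320$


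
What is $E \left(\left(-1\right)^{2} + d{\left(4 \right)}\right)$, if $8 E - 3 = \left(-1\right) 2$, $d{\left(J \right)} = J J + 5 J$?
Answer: $\frac{37}{8} \approx 4.625$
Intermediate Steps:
$d{\left(J \right)} = J^{2} + 5 J$
$E = \frac{1}{8}$ ($E = \frac{3}{8} + \frac{\left(-1\right) 2}{8} = \frac{3}{8} + \frac{1}{8} \left(-2\right) = \frac{3}{8} - \frac{1}{4} = \frac{1}{8} \approx 0.125$)
$E \left(\left(-1\right)^{2} + d{\left(4 \right)}\right) = \frac{\left(-1\right)^{2} + 4 \left(5 + 4\right)}{8} = \frac{1 + 4 \cdot 9}{8} = \frac{1 + 36}{8} = \frac{1}{8} \cdot 37 = \frac{37}{8}$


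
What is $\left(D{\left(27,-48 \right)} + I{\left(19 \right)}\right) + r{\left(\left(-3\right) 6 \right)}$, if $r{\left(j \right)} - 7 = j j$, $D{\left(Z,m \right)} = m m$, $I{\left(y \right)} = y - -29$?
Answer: $2683$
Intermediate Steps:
$I{\left(y \right)} = 29 + y$ ($I{\left(y \right)} = y + 29 = 29 + y$)
$D{\left(Z,m \right)} = m^{2}$
$r{\left(j \right)} = 7 + j^{2}$ ($r{\left(j \right)} = 7 + j j = 7 + j^{2}$)
$\left(D{\left(27,-48 \right)} + I{\left(19 \right)}\right) + r{\left(\left(-3\right) 6 \right)} = \left(\left(-48\right)^{2} + \left(29 + 19\right)\right) + \left(7 + \left(\left(-3\right) 6\right)^{2}\right) = \left(2304 + 48\right) + \left(7 + \left(-18\right)^{2}\right) = 2352 + \left(7 + 324\right) = 2352 + 331 = 2683$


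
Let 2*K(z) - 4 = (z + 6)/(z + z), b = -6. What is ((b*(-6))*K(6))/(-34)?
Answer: -45/17 ≈ -2.6471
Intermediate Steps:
K(z) = 2 + (6 + z)/(4*z) (K(z) = 2 + ((z + 6)/(z + z))/2 = 2 + ((6 + z)/((2*z)))/2 = 2 + ((6 + z)*(1/(2*z)))/2 = 2 + ((6 + z)/(2*z))/2 = 2 + (6 + z)/(4*z))
((b*(-6))*K(6))/(-34) = ((-6*(-6))*((3/4)*(2 + 3*6)/6))/(-34) = (36*((3/4)*(1/6)*(2 + 18)))*(-1/34) = (36*((3/4)*(1/6)*20))*(-1/34) = (36*(5/2))*(-1/34) = 90*(-1/34) = -45/17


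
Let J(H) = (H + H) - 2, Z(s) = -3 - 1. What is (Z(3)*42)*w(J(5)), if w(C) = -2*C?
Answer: 2688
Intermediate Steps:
Z(s) = -4
J(H) = -2 + 2*H (J(H) = 2*H - 2 = -2 + 2*H)
(Z(3)*42)*w(J(5)) = (-4*42)*(-2*(-2 + 2*5)) = -(-336)*(-2 + 10) = -(-336)*8 = -168*(-16) = 2688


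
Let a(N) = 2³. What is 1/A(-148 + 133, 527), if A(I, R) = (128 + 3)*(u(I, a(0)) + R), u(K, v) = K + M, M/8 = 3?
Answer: 1/70216 ≈ 1.4242e-5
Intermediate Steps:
a(N) = 8
M = 24 (M = 8*3 = 24)
u(K, v) = 24 + K (u(K, v) = K + 24 = 24 + K)
A(I, R) = 3144 + 131*I + 131*R (A(I, R) = (128 + 3)*((24 + I) + R) = 131*(24 + I + R) = 3144 + 131*I + 131*R)
1/A(-148 + 133, 527) = 1/(3144 + 131*(-148 + 133) + 131*527) = 1/(3144 + 131*(-15) + 69037) = 1/(3144 - 1965 + 69037) = 1/70216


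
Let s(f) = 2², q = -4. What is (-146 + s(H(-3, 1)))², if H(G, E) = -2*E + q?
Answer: 20164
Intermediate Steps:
H(G, E) = -4 - 2*E (H(G, E) = -2*E - 4 = -4 - 2*E)
s(f) = 4
(-146 + s(H(-3, 1)))² = (-146 + 4)² = (-142)² = 20164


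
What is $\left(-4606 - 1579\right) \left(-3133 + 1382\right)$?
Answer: $10829935$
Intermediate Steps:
$\left(-4606 - 1579\right) \left(-3133 + 1382\right) = \left(-6185\right) \left(-1751\right) = 10829935$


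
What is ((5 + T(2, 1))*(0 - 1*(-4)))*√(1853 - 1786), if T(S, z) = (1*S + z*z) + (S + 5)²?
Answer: 228*√67 ≈ 1866.3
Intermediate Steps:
T(S, z) = S + z² + (5 + S)² (T(S, z) = (S + z²) + (5 + S)² = S + z² + (5 + S)²)
((5 + T(2, 1))*(0 - 1*(-4)))*√(1853 - 1786) = ((5 + (2 + 1² + (5 + 2)²))*(0 - 1*(-4)))*√(1853 - 1786) = ((5 + (2 + 1 + 7²))*(0 + 4))*√67 = ((5 + (2 + 1 + 49))*4)*√67 = ((5 + 52)*4)*√67 = (57*4)*√67 = 228*√67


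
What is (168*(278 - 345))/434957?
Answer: -11256/434957 ≈ -0.025878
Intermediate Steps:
(168*(278 - 345))/434957 = (168*(-67))*(1/434957) = -11256*1/434957 = -11256/434957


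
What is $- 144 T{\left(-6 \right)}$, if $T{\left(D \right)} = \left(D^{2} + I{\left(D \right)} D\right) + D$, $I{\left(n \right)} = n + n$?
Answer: $-14688$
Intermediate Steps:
$I{\left(n \right)} = 2 n$
$T{\left(D \right)} = D + 3 D^{2}$ ($T{\left(D \right)} = \left(D^{2} + 2 D D\right) + D = \left(D^{2} + 2 D^{2}\right) + D = 3 D^{2} + D = D + 3 D^{2}$)
$- 144 T{\left(-6 \right)} = - 144 \left(- 6 \left(1 + 3 \left(-6\right)\right)\right) = - 144 \left(- 6 \left(1 - 18\right)\right) = - 144 \left(\left(-6\right) \left(-17\right)\right) = \left(-144\right) 102 = -14688$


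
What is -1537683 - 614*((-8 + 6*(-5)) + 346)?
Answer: -1726795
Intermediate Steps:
-1537683 - 614*((-8 + 6*(-5)) + 346) = -1537683 - 614*((-8 - 30) + 346) = -1537683 - 614*(-38 + 346) = -1537683 - 614*308 = -1537683 - 1*189112 = -1537683 - 189112 = -1726795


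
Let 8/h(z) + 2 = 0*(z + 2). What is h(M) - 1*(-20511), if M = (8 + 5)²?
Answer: 20507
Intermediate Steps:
M = 169 (M = 13² = 169)
h(z) = -4 (h(z) = 8/(-2 + 0*(z + 2)) = 8/(-2 + 0*(2 + z)) = 8/(-2 + 0) = 8/(-2) = 8*(-½) = -4)
h(M) - 1*(-20511) = -4 - 1*(-20511) = -4 + 20511 = 20507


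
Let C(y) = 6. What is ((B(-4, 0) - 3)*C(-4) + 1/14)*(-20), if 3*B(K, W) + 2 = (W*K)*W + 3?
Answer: 2230/7 ≈ 318.57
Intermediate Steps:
B(K, W) = ⅓ + K*W²/3 (B(K, W) = -⅔ + ((W*K)*W + 3)/3 = -⅔ + ((K*W)*W + 3)/3 = -⅔ + (K*W² + 3)/3 = -⅔ + (3 + K*W²)/3 = -⅔ + (1 + K*W²/3) = ⅓ + K*W²/3)
((B(-4, 0) - 3)*C(-4) + 1/14)*(-20) = (((⅓ + (⅓)*(-4)*0²) - 3)*6 + 1/14)*(-20) = (((⅓ + (⅓)*(-4)*0) - 3)*6 + 1/14)*(-20) = (((⅓ + 0) - 3)*6 + 1/14)*(-20) = ((⅓ - 3)*6 + 1/14)*(-20) = (-8/3*6 + 1/14)*(-20) = (-16 + 1/14)*(-20) = -223/14*(-20) = 2230/7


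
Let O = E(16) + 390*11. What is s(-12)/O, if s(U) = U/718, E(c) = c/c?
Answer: -6/1540469 ≈ -3.8949e-6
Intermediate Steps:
E(c) = 1
s(U) = U/718 (s(U) = U*(1/718) = U/718)
O = 4291 (O = 1 + 390*11 = 1 + 4290 = 4291)
s(-12)/O = ((1/718)*(-12))/4291 = -6/359*1/4291 = -6/1540469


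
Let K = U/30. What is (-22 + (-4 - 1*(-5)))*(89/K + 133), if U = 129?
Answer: -138789/43 ≈ -3227.7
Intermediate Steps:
K = 43/10 (K = 129/30 = 129*(1/30) = 43/10 ≈ 4.3000)
(-22 + (-4 - 1*(-5)))*(89/K + 133) = (-22 + (-4 - 1*(-5)))*(89/(43/10) + 133) = (-22 + (-4 + 5))*(89*(10/43) + 133) = (-22 + 1)*(890/43 + 133) = -21*6609/43 = -138789/43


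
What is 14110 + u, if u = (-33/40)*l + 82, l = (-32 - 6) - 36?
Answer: 285061/20 ≈ 14253.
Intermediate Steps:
l = -74 (l = -38 - 36 = -74)
u = 2861/20 (u = -33/40*(-74) + 82 = 1221/20 + 82 = 2861/20 ≈ 143.05)
14110 + u = 14110 + 2861/20 = 285061/20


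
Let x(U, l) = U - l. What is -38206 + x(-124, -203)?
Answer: -38127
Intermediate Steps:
-38206 + x(-124, -203) = -38206 + (-124 - 1*(-203)) = -38206 + (-124 + 203) = -38206 + 79 = -38127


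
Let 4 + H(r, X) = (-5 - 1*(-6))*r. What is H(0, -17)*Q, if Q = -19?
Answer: 76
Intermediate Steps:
H(r, X) = -4 + r (H(r, X) = -4 + (-5 - 1*(-6))*r = -4 + (-5 + 6)*r = -4 + 1*r = -4 + r)
H(0, -17)*Q = (-4 + 0)*(-19) = -4*(-19) = 76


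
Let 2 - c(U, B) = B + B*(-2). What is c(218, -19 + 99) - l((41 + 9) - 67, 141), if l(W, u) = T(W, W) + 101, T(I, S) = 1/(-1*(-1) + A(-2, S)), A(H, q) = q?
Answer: -303/16 ≈ -18.938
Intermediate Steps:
c(U, B) = 2 + B (c(U, B) = 2 - (B + B*(-2)) = 2 - (B - 2*B) = 2 - (-1)*B = 2 + B)
T(I, S) = 1/(1 + S) (T(I, S) = 1/(-1*(-1) + S) = 1/(1 + S))
l(W, u) = 101 + 1/(1 + W) (l(W, u) = 1/(1 + W) + 101 = 101 + 1/(1 + W))
c(218, -19 + 99) - l((41 + 9) - 67, 141) = (2 + (-19 + 99)) - (102 + 101*((41 + 9) - 67))/(1 + ((41 + 9) - 67)) = (2 + 80) - (102 + 101*(50 - 67))/(1 + (50 - 67)) = 82 - (102 + 101*(-17))/(1 - 17) = 82 - (102 - 1717)/(-16) = 82 - (-1)*(-1615)/16 = 82 - 1*1615/16 = 82 - 1615/16 = -303/16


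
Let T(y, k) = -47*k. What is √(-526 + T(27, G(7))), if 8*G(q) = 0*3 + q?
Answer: I*√9074/4 ≈ 23.814*I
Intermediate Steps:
G(q) = q/8 (G(q) = (0*3 + q)/8 = (0 + q)/8 = q/8)
√(-526 + T(27, G(7))) = √(-526 - 47*7/8) = √(-526 - 329/8) = √(-4537/8) = I*√9074/4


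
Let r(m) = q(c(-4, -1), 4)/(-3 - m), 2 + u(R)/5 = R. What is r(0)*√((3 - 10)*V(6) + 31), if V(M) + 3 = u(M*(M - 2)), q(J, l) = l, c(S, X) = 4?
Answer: -4*I*√718/3 ≈ -35.727*I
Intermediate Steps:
u(R) = -10 + 5*R
V(M) = -13 + 5*M*(-2 + M) (V(M) = -3 + (-10 + 5*(M*(M - 2))) = -3 + (-10 + 5*(M*(-2 + M))) = -3 + (-10 + 5*M*(-2 + M)) = -13 + 5*M*(-2 + M))
r(m) = 4/(-3 - m)
r(0)*√((3 - 10)*V(6) + 31) = (-4/(3 + 0))*√((3 - 10)*(-13 + 5*6*(-2 + 6)) + 31) = (-4/3)*√(-7*(-13 + 5*6*4) + 31) = (-4*⅓)*√(-7*(-13 + 120) + 31) = -4*√(-7*107 + 31)/3 = -4*√(-749 + 31)/3 = -4*I*√718/3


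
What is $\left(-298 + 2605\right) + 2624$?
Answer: $4931$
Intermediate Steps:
$\left(-298 + 2605\right) + 2624 = 2307 + 2624 = 4931$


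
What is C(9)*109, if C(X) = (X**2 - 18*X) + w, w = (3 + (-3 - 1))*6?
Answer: -9483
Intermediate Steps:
w = -6 (w = (3 - 4)*6 = -1*6 = -6)
C(X) = -6 + X**2 - 18*X (C(X) = (X**2 - 18*X) - 6 = -6 + X**2 - 18*X)
C(9)*109 = (-6 + 9**2 - 18*9)*109 = (-6 + 81 - 162)*109 = -87*109 = -9483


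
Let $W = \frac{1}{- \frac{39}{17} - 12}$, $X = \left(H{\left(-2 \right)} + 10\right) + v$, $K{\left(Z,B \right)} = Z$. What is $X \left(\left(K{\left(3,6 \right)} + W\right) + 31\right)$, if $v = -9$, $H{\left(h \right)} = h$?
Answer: $- \frac{8245}{243} \approx -33.93$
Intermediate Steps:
$X = -1$ ($X = \left(-2 + 10\right) - 9 = 8 - 9 = -1$)
$W = - \frac{17}{243}$ ($W = \frac{1}{\left(-39\right) \frac{1}{17} - 12} = \frac{1}{- \frac{39}{17} - 12} = \frac{1}{- \frac{243}{17}} = - \frac{17}{243} \approx -0.069959$)
$X \left(\left(K{\left(3,6 \right)} + W\right) + 31\right) = - (\left(3 - \frac{17}{243}\right) + 31) = - (\frac{712}{243} + 31) = \left(-1\right) \frac{8245}{243} = - \frac{8245}{243}$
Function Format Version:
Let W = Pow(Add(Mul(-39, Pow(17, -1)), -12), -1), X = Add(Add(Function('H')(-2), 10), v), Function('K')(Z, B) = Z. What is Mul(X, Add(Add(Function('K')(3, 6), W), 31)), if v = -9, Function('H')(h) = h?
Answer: Rational(-8245, 243) ≈ -33.930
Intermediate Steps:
X = -1 (X = Add(Add(-2, 10), -9) = Add(8, -9) = -1)
W = Rational(-17, 243) (W = Pow(Add(Mul(-39, Rational(1, 17)), -12), -1) = Pow(Add(Rational(-39, 17), -12), -1) = Pow(Rational(-243, 17), -1) = Rational(-17, 243) ≈ -0.069959)
Mul(X, Add(Add(Function('K')(3, 6), W), 31)) = Mul(-1, Add(Add(3, Rational(-17, 243)), 31)) = Mul(-1, Add(Rational(712, 243), 31)) = Mul(-1, Rational(8245, 243)) = Rational(-8245, 243)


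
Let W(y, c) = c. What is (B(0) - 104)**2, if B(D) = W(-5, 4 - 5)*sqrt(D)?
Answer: 10816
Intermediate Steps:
B(D) = -sqrt(D) (B(D) = (4 - 5)*sqrt(D) = -sqrt(D))
(B(0) - 104)**2 = (-sqrt(0) - 104)**2 = (-1*0 - 104)**2 = (0 - 104)**2 = (-104)**2 = 10816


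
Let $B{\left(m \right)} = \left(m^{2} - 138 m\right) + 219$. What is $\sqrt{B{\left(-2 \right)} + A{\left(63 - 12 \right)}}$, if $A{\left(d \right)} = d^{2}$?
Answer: $10 \sqrt{31} \approx 55.678$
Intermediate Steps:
$B{\left(m \right)} = 219 + m^{2} - 138 m$
$\sqrt{B{\left(-2 \right)} + A{\left(63 - 12 \right)}} = \sqrt{\left(219 + \left(-2\right)^{2} - -276\right) + \left(63 - 12\right)^{2}} = \sqrt{\left(219 + 4 + 276\right) + 51^{2}} = \sqrt{499 + 2601} = \sqrt{3100} = 10 \sqrt{31}$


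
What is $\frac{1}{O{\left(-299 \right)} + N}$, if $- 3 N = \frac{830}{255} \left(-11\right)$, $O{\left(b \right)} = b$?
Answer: $- \frac{153}{43921} \approx -0.0034835$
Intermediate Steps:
$N = \frac{1826}{153}$ ($N = - \frac{\frac{830}{255} \left(-11\right)}{3} = - \frac{830 \cdot \frac{1}{255} \left(-11\right)}{3} = - \frac{\frac{166}{51} \left(-11\right)}{3} = \left(- \frac{1}{3}\right) \left(- \frac{1826}{51}\right) = \frac{1826}{153} \approx 11.935$)
$\frac{1}{O{\left(-299 \right)} + N} = \frac{1}{-299 + \frac{1826}{153}} = \frac{1}{- \frac{43921}{153}} = - \frac{153}{43921}$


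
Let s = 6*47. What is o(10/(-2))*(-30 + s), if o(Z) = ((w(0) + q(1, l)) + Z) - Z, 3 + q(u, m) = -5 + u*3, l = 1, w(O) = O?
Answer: -1260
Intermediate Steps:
s = 282
q(u, m) = -8 + 3*u (q(u, m) = -3 + (-5 + u*3) = -3 + (-5 + 3*u) = -8 + 3*u)
o(Z) = -5 (o(Z) = ((0 + (-8 + 3*1)) + Z) - Z = ((0 + (-8 + 3)) + Z) - Z = ((0 - 5) + Z) - Z = (-5 + Z) - Z = -5)
o(10/(-2))*(-30 + s) = -5*(-30 + 282) = -5*252 = -1260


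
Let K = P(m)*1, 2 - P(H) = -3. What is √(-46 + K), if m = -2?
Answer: I*√41 ≈ 6.4031*I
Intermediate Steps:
P(H) = 5 (P(H) = 2 - 1*(-3) = 2 + 3 = 5)
K = 5 (K = 5*1 = 5)
√(-46 + K) = √(-46 + 5) = √(-41) = I*√41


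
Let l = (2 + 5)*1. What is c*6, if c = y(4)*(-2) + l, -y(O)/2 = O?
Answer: 138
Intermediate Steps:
l = 7 (l = 7*1 = 7)
y(O) = -2*O
c = 23 (c = -2*4*(-2) + 7 = -8*(-2) + 7 = 16 + 7 = 23)
c*6 = 23*6 = 138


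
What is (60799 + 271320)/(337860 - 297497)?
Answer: 332119/40363 ≈ 8.2283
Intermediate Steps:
(60799 + 271320)/(337860 - 297497) = 332119/40363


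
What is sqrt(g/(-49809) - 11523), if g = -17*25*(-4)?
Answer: I*sqrt(28587915745863)/49809 ≈ 107.35*I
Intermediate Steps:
g = 1700 (g = -425*(-4) = 1700)
sqrt(g/(-49809) - 11523) = sqrt(1700/(-49809) - 11523) = sqrt(1700*(-1/49809) - 11523) = sqrt(-1700/49809 - 11523) = sqrt(-573950807/49809) = I*sqrt(28587915745863)/49809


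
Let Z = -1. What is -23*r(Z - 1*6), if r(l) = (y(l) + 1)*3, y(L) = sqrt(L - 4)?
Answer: -69 - 69*I*sqrt(11) ≈ -69.0 - 228.85*I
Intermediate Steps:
y(L) = sqrt(-4 + L)
r(l) = 3 + 3*sqrt(-4 + l) (r(l) = (sqrt(-4 + l) + 1)*3 = (1 + sqrt(-4 + l))*3 = 3 + 3*sqrt(-4 + l))
-23*r(Z - 1*6) = -23*(3 + 3*sqrt(-4 + (-1 - 1*6))) = -23*(3 + 3*sqrt(-4 + (-1 - 6))) = -23*(3 + 3*sqrt(-4 - 7)) = -23*(3 + 3*sqrt(-11)) = -23*(3 + 3*(I*sqrt(11))) = -23*(3 + 3*I*sqrt(11)) = -69 - 69*I*sqrt(11)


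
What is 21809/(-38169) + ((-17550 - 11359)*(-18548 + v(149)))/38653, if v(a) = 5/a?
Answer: 3049358829985514/219826607193 ≈ 13872.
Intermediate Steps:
21809/(-38169) + ((-17550 - 11359)*(-18548 + v(149)))/38653 = 21809/(-38169) + ((-17550 - 11359)*(-18548 + 5/149))/38653 = 21809*(-1/38169) - 28909*(-18548 + 5*(1/149))*(1/38653) = -21809/38169 - 28909*(-18548 + 5/149)*(1/38653) = -21809/38169 - 28909*(-2763647/149)*(1/38653) = -21809/38169 + (79894271123/149)*(1/38653) = -21809/38169 + 79894271123/5759297 = 3049358829985514/219826607193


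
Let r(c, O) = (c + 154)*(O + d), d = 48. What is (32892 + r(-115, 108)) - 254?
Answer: 38722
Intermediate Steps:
r(c, O) = (48 + O)*(154 + c) (r(c, O) = (c + 154)*(O + 48) = (154 + c)*(48 + O) = (48 + O)*(154 + c))
(32892 + r(-115, 108)) - 254 = (32892 + (7392 + 48*(-115) + 154*108 + 108*(-115))) - 254 = (32892 + (7392 - 5520 + 16632 - 12420)) - 254 = (32892 + 6084) - 254 = 38976 - 254 = 38722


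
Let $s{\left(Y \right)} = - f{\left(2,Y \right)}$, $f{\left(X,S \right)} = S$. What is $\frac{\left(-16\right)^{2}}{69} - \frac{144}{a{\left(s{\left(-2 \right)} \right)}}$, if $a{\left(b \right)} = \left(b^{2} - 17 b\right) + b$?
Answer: $\frac{4276}{483} \approx 8.853$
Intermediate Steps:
$s{\left(Y \right)} = - Y$
$a{\left(b \right)} = b^{2} - 16 b$
$\frac{\left(-16\right)^{2}}{69} - \frac{144}{a{\left(s{\left(-2 \right)} \right)}} = \frac{\left(-16\right)^{2}}{69} - \frac{144}{\left(-1\right) \left(-2\right) \left(-16 - -2\right)} = 256 \cdot \frac{1}{69} - \frac{144}{2 \left(-16 + 2\right)} = \frac{256}{69} - \frac{144}{2 \left(-14\right)} = \frac{256}{69} - \frac{144}{-28} = \frac{256}{69} - - \frac{36}{7} = \frac{256}{69} + \frac{36}{7} = \frac{4276}{483}$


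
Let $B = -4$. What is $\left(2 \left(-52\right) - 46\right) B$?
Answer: $600$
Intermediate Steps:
$\left(2 \left(-52\right) - 46\right) B = \left(2 \left(-52\right) - 46\right) \left(-4\right) = \left(-104 - 46\right) \left(-4\right) = \left(-150\right) \left(-4\right) = 600$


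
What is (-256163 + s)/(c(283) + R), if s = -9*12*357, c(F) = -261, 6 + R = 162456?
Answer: -294719/162189 ≈ -1.8171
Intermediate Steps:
R = 162450 (R = -6 + 162456 = 162450)
s = -38556 (s = -108*357 = -38556)
(-256163 + s)/(c(283) + R) = (-256163 - 38556)/(-261 + 162450) = -294719/162189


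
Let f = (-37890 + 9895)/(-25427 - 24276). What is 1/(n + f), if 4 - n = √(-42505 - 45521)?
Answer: 11272988321/217509833900683 + 2470388209*I*√88026/217509833900683 ≈ 5.1827e-5 + 0.0033697*I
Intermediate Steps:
n = 4 - I*√88026 (n = 4 - √(-42505 - 45521) = 4 - √(-88026) = 4 - I*√88026 ≈ 4.0 - 296.69*I)
f = 27995/49703 (f = -27995/(-49703) = -27995*(-1/49703) = 27995/49703 ≈ 0.56325)
1/(n + f) = 1/((4 - I*√88026) + 27995/49703) = 1/(226807/49703 - I*√88026)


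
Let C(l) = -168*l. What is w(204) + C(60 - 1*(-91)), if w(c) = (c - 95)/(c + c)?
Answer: -10350035/408 ≈ -25368.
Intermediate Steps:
w(c) = (-95 + c)/(2*c) (w(c) = (-95 + c)/((2*c)) = (-95 + c)*(1/(2*c)) = (-95 + c)/(2*c))
w(204) + C(60 - 1*(-91)) = (½)*(-95 + 204)/204 - 168*(60 - 1*(-91)) = (½)*(1/204)*109 - 168*(60 + 91) = 109/408 - 168*151 = 109/408 - 25368 = -10350035/408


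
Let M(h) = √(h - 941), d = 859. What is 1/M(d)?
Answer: -I*√82/82 ≈ -0.11043*I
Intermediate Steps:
M(h) = √(-941 + h)
1/M(d) = 1/(√(-941 + 859)) = 1/(√(-82)) = 1/(I*√82) = -I*√82/82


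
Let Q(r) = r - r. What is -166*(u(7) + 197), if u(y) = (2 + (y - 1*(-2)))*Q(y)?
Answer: -32702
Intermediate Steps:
Q(r) = 0
u(y) = 0 (u(y) = (2 + (y - 1*(-2)))*0 = (2 + (y + 2))*0 = (2 + (2 + y))*0 = (4 + y)*0 = 0)
-166*(u(7) + 197) = -166*(0 + 197) = -166*197 = -32702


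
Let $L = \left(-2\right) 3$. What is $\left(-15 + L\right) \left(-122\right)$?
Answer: $2562$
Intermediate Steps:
$L = -6$
$\left(-15 + L\right) \left(-122\right) = \left(-15 - 6\right) \left(-122\right) = \left(-21\right) \left(-122\right) = 2562$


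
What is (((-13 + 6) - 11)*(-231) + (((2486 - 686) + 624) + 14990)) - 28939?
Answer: -7367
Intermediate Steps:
(((-13 + 6) - 11)*(-231) + (((2486 - 686) + 624) + 14990)) - 28939 = ((-7 - 11)*(-231) + ((1800 + 624) + 14990)) - 28939 = (-18*(-231) + (2424 + 14990)) - 28939 = (4158 + 17414) - 28939 = 21572 - 28939 = -7367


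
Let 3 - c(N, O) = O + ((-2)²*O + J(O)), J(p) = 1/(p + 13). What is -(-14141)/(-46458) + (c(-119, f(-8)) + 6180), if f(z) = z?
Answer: 1445423507/232290 ≈ 6222.5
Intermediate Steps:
J(p) = 1/(13 + p)
c(N, O) = 3 - 1/(13 + O) - 5*O (c(N, O) = 3 - (O + ((-2)²*O + 1/(13 + O))) = 3 - (O + (4*O + 1/(13 + O))) = 3 - (O + (1/(13 + O) + 4*O)) = 3 - (1/(13 + O) + 5*O) = 3 + (-1/(13 + O) - 5*O) = 3 - 1/(13 + O) - 5*O)
-(-14141)/(-46458) + (c(-119, f(-8)) + 6180) = -(-14141)/(-46458) + ((-1 + (3 - 5*(-8))*(13 - 8))/(13 - 8) + 6180) = -(-14141)*(-1)/46458 + ((-1 + (3 + 40)*5)/5 + 6180) = -1*14141/46458 + ((-1 + 43*5)/5 + 6180) = -14141/46458 + ((-1 + 215)/5 + 6180) = -14141/46458 + ((⅕)*214 + 6180) = -14141/46458 + (214/5 + 6180) = -14141/46458 + 31114/5 = 1445423507/232290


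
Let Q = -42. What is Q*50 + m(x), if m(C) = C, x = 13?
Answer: -2087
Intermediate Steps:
Q*50 + m(x) = -42*50 + 13 = -2100 + 13 = -2087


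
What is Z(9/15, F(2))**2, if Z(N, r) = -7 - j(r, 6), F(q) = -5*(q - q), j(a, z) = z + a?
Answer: 169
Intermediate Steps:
j(a, z) = a + z
F(q) = 0 (F(q) = -5*0 = 0)
Z(N, r) = -13 - r (Z(N, r) = -7 - (r + 6) = -7 - (6 + r) = -7 + (-6 - r) = -13 - r)
Z(9/15, F(2))**2 = (-13 - 1*0)**2 = (-13 + 0)**2 = (-13)**2 = 169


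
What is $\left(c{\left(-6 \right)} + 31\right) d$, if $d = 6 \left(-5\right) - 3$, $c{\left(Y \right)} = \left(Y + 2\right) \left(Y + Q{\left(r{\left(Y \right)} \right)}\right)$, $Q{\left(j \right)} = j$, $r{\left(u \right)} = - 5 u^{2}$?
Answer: $-25575$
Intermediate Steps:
$c{\left(Y \right)} = \left(2 + Y\right) \left(Y - 5 Y^{2}\right)$ ($c{\left(Y \right)} = \left(Y + 2\right) \left(Y - 5 Y^{2}\right) = \left(2 + Y\right) \left(Y - 5 Y^{2}\right)$)
$d = -33$ ($d = -30 - 3 = -33$)
$\left(c{\left(-6 \right)} + 31\right) d = \left(- 6 \left(2 - -54 - 5 \left(-6\right)^{2}\right) + 31\right) \left(-33\right) = \left(- 6 \left(2 + 54 - 180\right) + 31\right) \left(-33\right) = \left(\left(-6\right) \left(-124\right) + 31\right) \left(-33\right) = \left(744 + 31\right) \left(-33\right) = 775 \left(-33\right) = -25575$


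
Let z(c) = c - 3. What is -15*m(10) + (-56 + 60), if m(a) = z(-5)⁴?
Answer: -61436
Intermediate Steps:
z(c) = -3 + c
m(a) = 4096 (m(a) = (-3 - 5)⁴ = (-8)⁴ = 4096)
-15*m(10) + (-56 + 60) = -15*4096 + (-56 + 60) = -61440 + 4 = -61436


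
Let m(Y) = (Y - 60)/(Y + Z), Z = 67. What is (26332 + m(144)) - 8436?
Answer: 3776140/211 ≈ 17896.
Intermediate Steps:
m(Y) = (-60 + Y)/(67 + Y) (m(Y) = (Y - 60)/(Y + 67) = (-60 + Y)/(67 + Y))
(26332 + m(144)) - 8436 = (26332 + (-60 + 144)/(67 + 144)) - 8436 = (26332 + 84/211) - 8436 = 5556136/211 - 8436 = 3776140/211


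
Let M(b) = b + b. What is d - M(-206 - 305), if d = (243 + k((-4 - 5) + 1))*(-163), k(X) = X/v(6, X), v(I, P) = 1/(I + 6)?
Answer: -22939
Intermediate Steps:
v(I, P) = 1/(6 + I)
M(b) = 2*b
k(X) = 12*X (k(X) = X/(1/(6 + 6)) = X/(1/12) = X*12 = 12*X)
d = -23961 (d = (243 + 12*((-4 - 5) + 1))*(-163) = (243 + 12*(-9 + 1))*(-163) = (243 + 12*(-8))*(-163) = (243 - 96)*(-163) = 147*(-163) = -23961)
d - M(-206 - 305) = -23961 - 2*(-206 - 305) = -23961 - 2*(-511) = -23961 - 1*(-1022) = -23961 + 1022 = -22939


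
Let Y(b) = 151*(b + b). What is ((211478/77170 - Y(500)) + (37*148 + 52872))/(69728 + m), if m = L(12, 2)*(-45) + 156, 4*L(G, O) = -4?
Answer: -3574871681/2698210465 ≈ -1.3249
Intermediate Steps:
L(G, O) = -1 (L(G, O) = (¼)*(-4) = -1)
Y(b) = 302*b (Y(b) = 151*(2*b) = 302*b)
m = 201 (m = -1*(-45) + 156 = 45 + 156 = 201)
((211478/77170 - Y(500)) + (37*148 + 52872))/(69728 + m) = ((211478/77170 - 302*500) + (37*148 + 52872))/(69728 + 201) = ((211478*(1/77170) - 1*151000) + (5476 + 52872))/69929 = ((105739/38585 - 151000) + 58348)*(1/69929) = (-5826229261/38585 + 58348)*(1/69929) = -3574871681/38585*1/69929 = -3574871681/2698210465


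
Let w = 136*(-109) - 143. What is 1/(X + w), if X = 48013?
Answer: 1/33046 ≈ 3.0261e-5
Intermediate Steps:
w = -14967 (w = -14824 - 143 = -14967)
1/(X + w) = 1/(48013 - 14967) = 1/33046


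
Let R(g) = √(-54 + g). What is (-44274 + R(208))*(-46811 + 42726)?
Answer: 180859290 - 4085*√154 ≈ 1.8081e+8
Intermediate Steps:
(-44274 + R(208))*(-46811 + 42726) = (-44274 + √(-54 + 208))*(-46811 + 42726) = (-44274 + √154)*(-4085) = 180859290 - 4085*√154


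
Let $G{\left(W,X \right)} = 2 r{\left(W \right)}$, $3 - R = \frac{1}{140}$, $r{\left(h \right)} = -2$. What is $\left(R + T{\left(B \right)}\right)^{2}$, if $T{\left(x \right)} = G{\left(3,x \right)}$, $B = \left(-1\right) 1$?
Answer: $\frac{19881}{19600} \approx 1.0143$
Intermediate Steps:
$R = \frac{419}{140}$ ($R = 3 - \frac{1}{140} = \frac{419}{140} \approx 2.9929$)
$B = -1$
$G{\left(W,X \right)} = -4$ ($G{\left(W,X \right)} = 2 \left(-2\right) = -4$)
$T{\left(x \right)} = -4$
$\left(R + T{\left(B \right)}\right)^{2} = \left(\frac{419}{140} - 4\right)^{2} = \left(- \frac{141}{140}\right)^{2} = \frac{19881}{19600}$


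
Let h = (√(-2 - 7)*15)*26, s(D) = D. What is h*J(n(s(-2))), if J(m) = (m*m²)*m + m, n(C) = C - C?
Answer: 0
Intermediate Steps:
n(C) = 0
h = 1170*I (h = (√(-9)*15)*26 = ((3*I)*15)*26 = (45*I)*26 = 1170*I ≈ 1170.0*I)
J(m) = m + m⁴ (J(m) = m³*m + m = m⁴ + m = m + m⁴)
h*J(n(s(-2))) = (1170*I)*(0 + 0⁴) = (1170*I)*(0 + 0) = (1170*I)*0 = 0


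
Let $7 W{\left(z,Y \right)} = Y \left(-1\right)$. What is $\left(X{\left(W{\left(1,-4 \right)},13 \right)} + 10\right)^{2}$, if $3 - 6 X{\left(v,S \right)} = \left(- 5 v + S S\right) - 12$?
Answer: $\frac{101761}{441} \approx 230.75$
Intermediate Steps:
$W{\left(z,Y \right)} = - \frac{Y}{7}$ ($W{\left(z,Y \right)} = \frac{Y \left(-1\right)}{7} = \frac{\left(-1\right) Y}{7} = - \frac{Y}{7}$)
$X{\left(v,S \right)} = \frac{5}{2} - \frac{S^{2}}{6} + \frac{5 v}{6}$ ($X{\left(v,S \right)} = \frac{1}{2} - \frac{\left(- 5 v + S S\right) - 12}{6} = \frac{1}{2} - \frac{\left(- 5 v + S^{2}\right) - 12}{6} = \frac{1}{2} - \frac{\left(S^{2} - 5 v\right) - 12}{6} = \frac{1}{2} - \frac{-12 + S^{2} - 5 v}{6} = \frac{1}{2} + \left(2 - \frac{S^{2}}{6} + \frac{5 v}{6}\right) = \frac{5}{2} - \frac{S^{2}}{6} + \frac{5 v}{6}$)
$\left(X{\left(W{\left(1,-4 \right)},13 \right)} + 10\right)^{2} = \left(\left(\frac{5}{2} - \frac{13^{2}}{6} + \frac{5 \left(\left(- \frac{1}{7}\right) \left(-4\right)\right)}{6}\right) + 10\right)^{2} = \left(\left(\frac{5}{2} - \frac{169}{6} + \frac{5}{6} \cdot \frac{4}{7}\right) + 10\right)^{2} = \left(\left(\frac{5}{2} - \frac{169}{6} + \frac{10}{21}\right) + 10\right)^{2} = \left(- \frac{529}{21} + 10\right)^{2} = \left(- \frac{319}{21}\right)^{2} = \frac{101761}{441}$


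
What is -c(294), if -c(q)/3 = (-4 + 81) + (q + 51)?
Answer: 1266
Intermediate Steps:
c(q) = -384 - 3*q (c(q) = -3*((-4 + 81) + (q + 51)) = -3*(77 + (51 + q)) = -3*(128 + q) = -384 - 3*q)
-c(294) = -(-384 - 3*294) = -(-384 - 882) = -1*(-1266) = 1266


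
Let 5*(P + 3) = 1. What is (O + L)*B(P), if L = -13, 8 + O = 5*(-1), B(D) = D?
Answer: 364/5 ≈ 72.800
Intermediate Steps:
P = -14/5 (P = -3 + (1/5)*1 = -3 + 1/5 = -14/5 ≈ -2.8000)
O = -13 (O = -8 + 5*(-1) = -8 - 5 = -13)
(O + L)*B(P) = (-13 - 13)*(-14/5) = -26*(-14/5) = 364/5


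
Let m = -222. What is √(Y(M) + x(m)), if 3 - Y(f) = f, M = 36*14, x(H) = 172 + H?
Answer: I*√551 ≈ 23.473*I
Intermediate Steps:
M = 504
Y(f) = 3 - f
√(Y(M) + x(m)) = √((3 - 1*504) + (172 - 222)) = √((3 - 504) - 50) = √(-501 - 50) = √(-551) = I*√551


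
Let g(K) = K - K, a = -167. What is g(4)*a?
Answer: 0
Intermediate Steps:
g(K) = 0
g(4)*a = 0*(-167) = 0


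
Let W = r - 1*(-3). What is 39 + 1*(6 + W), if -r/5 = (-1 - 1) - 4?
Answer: 78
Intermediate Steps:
r = 30 (r = -5*((-1 - 1) - 4) = -5*(-2 - 4) = -5*(-6) = 30)
W = 33 (W = 30 - 1*(-3) = 30 + 3 = 33)
39 + 1*(6 + W) = 39 + 1*(6 + 33) = 39 + 1*39 = 39 + 39 = 78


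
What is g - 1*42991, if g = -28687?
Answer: -71678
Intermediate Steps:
g - 1*42991 = -28687 - 1*42991 = -28687 - 42991 = -71678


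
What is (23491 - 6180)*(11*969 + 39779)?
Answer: 873132218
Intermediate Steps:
(23491 - 6180)*(11*969 + 39779) = 17311*(10659 + 39779) = 17311*50438 = 873132218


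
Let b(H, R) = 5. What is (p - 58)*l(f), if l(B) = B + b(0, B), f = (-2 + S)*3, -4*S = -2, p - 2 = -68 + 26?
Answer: -49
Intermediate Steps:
p = -40 (p = 2 + (-68 + 26) = 2 - 42 = -40)
S = 1/2 (S = -1/4*(-2) = 1/2 ≈ 0.50000)
f = -9/2 (f = (-2 + 1/2)*3 = -3/2*3 = -9/2 ≈ -4.5000)
l(B) = 5 + B (l(B) = B + 5 = 5 + B)
(p - 58)*l(f) = (-40 - 58)*(5 - 9/2) = -98*1/2 = -49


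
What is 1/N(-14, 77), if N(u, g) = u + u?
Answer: -1/28 ≈ -0.035714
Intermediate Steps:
N(u, g) = 2*u
1/N(-14, 77) = 1/(2*(-14)) = 1/(-28) = -1/28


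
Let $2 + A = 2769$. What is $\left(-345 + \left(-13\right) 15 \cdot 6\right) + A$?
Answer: $1252$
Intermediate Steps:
$A = 2767$ ($A = -2 + 2769 = 2767$)
$\left(-345 + \left(-13\right) 15 \cdot 6\right) + A = \left(-345 + \left(-13\right) 15 \cdot 6\right) + 2767 = \left(-345 - 1170\right) + 2767 = -1515 + 2767 = 1252$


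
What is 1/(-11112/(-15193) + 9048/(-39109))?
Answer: 594183037/297112944 ≈ 1.9999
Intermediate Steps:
1/(-11112/(-15193) + 9048/(-39109)) = 1/(-11112*(-1/15193) + 9048*(-1/39109)) = 1/(11112/15193 - 9048/39109) = 1/(297112944/594183037) = 594183037/297112944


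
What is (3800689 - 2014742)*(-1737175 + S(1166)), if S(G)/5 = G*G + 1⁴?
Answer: 9037981247670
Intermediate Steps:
S(G) = 5 + 5*G² (S(G) = 5*(G*G + 1⁴) = 5*(G² + 1) = 5*(1 + G²) = 5 + 5*G²)
(3800689 - 2014742)*(-1737175 + S(1166)) = (3800689 - 2014742)*(-1737175 + (5 + 5*1166²)) = 1785947*(-1737175 + (5 + 5*1359556)) = 1785947*(-1737175 + (5 + 6797780)) = 1785947*(-1737175 + 6797785) = 1785947*5060610 = 9037981247670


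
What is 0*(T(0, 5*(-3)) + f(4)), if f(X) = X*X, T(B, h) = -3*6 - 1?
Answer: 0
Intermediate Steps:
T(B, h) = -19 (T(B, h) = -18 - 1 = -19)
f(X) = X²
0*(T(0, 5*(-3)) + f(4)) = 0*(-19 + 4²) = 0*(-19 + 16) = 0*(-3) = 0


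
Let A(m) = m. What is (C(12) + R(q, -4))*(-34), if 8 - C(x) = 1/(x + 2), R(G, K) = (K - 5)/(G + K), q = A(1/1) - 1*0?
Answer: -2601/7 ≈ -371.57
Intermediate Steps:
q = 1 (q = 1/1 - 1*0 = 1 + 0 = 1)
R(G, K) = (-5 + K)/(G + K)
C(x) = 8 - 1/(2 + x) (C(x) = 8 - 1/(x + 2) = 8 - 1/(2 + x))
(C(12) + R(q, -4))*(-34) = ((15 + 8*12)/(2 + 12) + (-5 - 4)/(1 - 4))*(-34) = ((15 + 96)/14 - 9/(-3))*(-34) = ((1/14)*111 - ⅓*(-9))*(-34) = (111/14 + 3)*(-34) = (153/14)*(-34) = -2601/7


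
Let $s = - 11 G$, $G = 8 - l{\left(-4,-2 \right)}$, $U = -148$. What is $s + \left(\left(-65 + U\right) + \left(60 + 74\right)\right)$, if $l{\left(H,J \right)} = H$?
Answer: $-211$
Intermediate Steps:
$G = 12$ ($G = 8 - -4 = 8 + 4 = 12$)
$s = -132$ ($s = \left(-11\right) 12 = -132$)
$s + \left(\left(-65 + U\right) + \left(60 + 74\right)\right) = -132 + \left(\left(-65 - 148\right) + \left(60 + 74\right)\right) = -132 + \left(-213 + 134\right) = -132 - 79 = -211$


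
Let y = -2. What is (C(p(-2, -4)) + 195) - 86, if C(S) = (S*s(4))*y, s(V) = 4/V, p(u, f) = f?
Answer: 117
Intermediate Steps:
C(S) = -2*S (C(S) = (S*(4/4))*(-2) = (S*(4*(¼)))*(-2) = (S*1)*(-2) = S*(-2) = -2*S)
(C(p(-2, -4)) + 195) - 86 = (-2*(-4) + 195) - 86 = (8 + 195) - 86 = 203 - 86 = 117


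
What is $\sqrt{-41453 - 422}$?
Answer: $25 i \sqrt{67} \approx 204.63 i$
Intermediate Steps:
$\sqrt{-41453 - 422} = \sqrt{-41875} = 25 i \sqrt{67}$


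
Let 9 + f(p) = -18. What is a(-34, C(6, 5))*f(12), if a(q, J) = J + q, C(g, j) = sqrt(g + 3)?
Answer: 837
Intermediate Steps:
C(g, j) = sqrt(3 + g)
f(p) = -27 (f(p) = -9 - 18 = -27)
a(-34, C(6, 5))*f(12) = (sqrt(3 + 6) - 34)*(-27) = (sqrt(9) - 34)*(-27) = (3 - 34)*(-27) = -31*(-27) = 837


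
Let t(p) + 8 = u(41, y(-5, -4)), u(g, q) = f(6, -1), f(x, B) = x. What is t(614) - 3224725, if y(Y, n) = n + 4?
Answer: -3224727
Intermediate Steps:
y(Y, n) = 4 + n
u(g, q) = 6
t(p) = -2 (t(p) = -8 + 6 = -2)
t(614) - 3224725 = -2 - 3224725 = -3224727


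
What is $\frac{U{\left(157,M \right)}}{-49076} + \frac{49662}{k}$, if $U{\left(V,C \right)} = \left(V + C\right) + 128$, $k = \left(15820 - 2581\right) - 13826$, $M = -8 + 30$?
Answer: $- \frac{2437392521}{28807612} \approx -84.609$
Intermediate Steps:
$M = 22$
$k = -587$ ($k = 13239 - 13826 = -587$)
$U{\left(V,C \right)} = 128 + C + V$ ($U{\left(V,C \right)} = \left(C + V\right) + 128 = 128 + C + V$)
$\frac{U{\left(157,M \right)}}{-49076} + \frac{49662}{k} = \frac{128 + 22 + 157}{-49076} + \frac{49662}{-587} = 307 \left(- \frac{1}{49076}\right) + 49662 \left(- \frac{1}{587}\right) = - \frac{307}{49076} - \frac{49662}{587} = - \frac{2437392521}{28807612}$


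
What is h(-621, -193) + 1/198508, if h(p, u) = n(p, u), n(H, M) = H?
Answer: -123273467/198508 ≈ -621.00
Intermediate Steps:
h(p, u) = p
h(-621, -193) + 1/198508 = -621 + 1/198508 = -123273467/198508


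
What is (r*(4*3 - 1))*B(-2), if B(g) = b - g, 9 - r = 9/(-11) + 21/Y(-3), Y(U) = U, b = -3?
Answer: -185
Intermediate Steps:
r = 185/11 (r = 9 - (9/(-11) + 21/(-3)) = 9 - (9*(-1/11) + 21*(-⅓)) = 9 - (-9/11 - 7) = 9 - 1*(-86/11) = 9 + 86/11 = 185/11 ≈ 16.818)
B(g) = -3 - g
(r*(4*3 - 1))*B(-2) = (185*(4*3 - 1)/11)*(-3 - 1*(-2)) = (185*(12 - 1)/11)*(-3 + 2) = ((185/11)*11)*(-1) = 185*(-1) = -185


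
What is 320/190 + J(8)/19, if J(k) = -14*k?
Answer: -80/19 ≈ -4.2105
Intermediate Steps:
320/190 + J(8)/19 = 320/190 - 14*8/19 = 320*(1/190) - 112*1/19 = 32/19 - 112/19 = -80/19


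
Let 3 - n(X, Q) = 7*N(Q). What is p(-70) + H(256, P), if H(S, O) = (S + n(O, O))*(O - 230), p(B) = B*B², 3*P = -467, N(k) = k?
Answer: -7768222/9 ≈ -8.6314e+5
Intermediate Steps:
P = -467/3 (P = (⅓)*(-467) = -467/3 ≈ -155.67)
p(B) = B³
n(X, Q) = 3 - 7*Q
H(S, O) = (-230 + O)*(3 + S - 7*O) (H(S, O) = (S + (3 - 7*O))*(O - 230) = (3 + S - 7*O)*(-230 + O) = (-230 + O)*(3 + S - 7*O))
p(-70) + H(256, P) = (-70)³ + (-690 - 230*256 - 7*(-467/3)² + 1613*(-467/3) - 467/3*256) = -343000 + (-690 - 58880 - 7*218089/9 - 753271/3 - 119552/3) = -343000 + (-690 - 58880 - 1526623/9 - 753271/3 - 119552/3) = -343000 - 4681222/9 = -7768222/9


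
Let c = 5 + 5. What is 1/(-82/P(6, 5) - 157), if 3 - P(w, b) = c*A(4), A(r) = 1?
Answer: -7/1017 ≈ -0.0068830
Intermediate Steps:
c = 10
P(w, b) = -7 (P(w, b) = 3 - 10 = -7)
1/(-82/P(6, 5) - 157) = 1/(-82/(-7) - 157) = 1/(-82*(-1/7) - 157) = 1/(82/7 - 157) = 1/(-1017/7) = -7/1017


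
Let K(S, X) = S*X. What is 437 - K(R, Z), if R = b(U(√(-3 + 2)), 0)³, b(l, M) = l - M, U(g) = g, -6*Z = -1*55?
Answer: 437 + 55*I/6 ≈ 437.0 + 9.1667*I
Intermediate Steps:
Z = 55/6 (Z = -(-1)*55/6 = -⅙*(-55) = 55/6 ≈ 9.1667)
R = -I (R = (√(-3 + 2) - 1*0)³ = (√(-1) + 0)³ = (I + 0)³ = I³ = -I ≈ -1.0*I)
437 - K(R, Z) = 437 - (-I)*55/6 = 437 - (-55)*I/6 = 437 + 55*I/6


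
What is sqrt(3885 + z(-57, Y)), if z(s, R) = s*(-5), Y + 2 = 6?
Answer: sqrt(4170) ≈ 64.576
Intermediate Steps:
Y = 4 (Y = -2 + 6 = 4)
z(s, R) = -5*s
sqrt(3885 + z(-57, Y)) = sqrt(3885 - 5*(-57)) = sqrt(3885 + 285) = sqrt(4170)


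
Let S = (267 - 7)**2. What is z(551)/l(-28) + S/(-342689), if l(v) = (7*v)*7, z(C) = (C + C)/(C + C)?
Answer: -93089889/470169308 ≈ -0.19799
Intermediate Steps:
z(C) = 1 (z(C) = (2*C)/((2*C)) = (2*C)*(1/(2*C)) = 1)
l(v) = 49*v
S = 67600 (S = 260**2 = 67600)
z(551)/l(-28) + S/(-342689) = 1/(49*(-28)) + 67600/(-342689) = 1/(-1372) + 67600*(-1/342689) = 1*(-1/1372) - 67600/342689 = -1/1372 - 67600/342689 = -93089889/470169308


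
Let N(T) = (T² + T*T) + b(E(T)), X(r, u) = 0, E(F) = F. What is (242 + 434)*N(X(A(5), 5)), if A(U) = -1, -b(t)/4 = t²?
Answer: 0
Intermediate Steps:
b(t) = -4*t²
N(T) = -2*T² (N(T) = (T² + T*T) - 4*T² = (T² + T²) - 4*T² = 2*T² - 4*T² = -2*T²)
(242 + 434)*N(X(A(5), 5)) = (242 + 434)*(-2*0²) = 676*(-2*0) = 676*0 = 0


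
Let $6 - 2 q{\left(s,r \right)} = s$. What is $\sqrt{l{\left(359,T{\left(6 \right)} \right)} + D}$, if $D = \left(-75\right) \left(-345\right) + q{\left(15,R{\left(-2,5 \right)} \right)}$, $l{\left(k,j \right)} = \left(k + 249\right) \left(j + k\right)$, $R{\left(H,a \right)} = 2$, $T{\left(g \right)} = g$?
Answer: $\frac{\sqrt{991162}}{2} \approx 497.79$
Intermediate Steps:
$q{\left(s,r \right)} = 3 - \frac{s}{2}$
$l{\left(k,j \right)} = \left(249 + k\right) \left(j + k\right)$
$D = \frac{51741}{2}$ ($D = \left(-75\right) \left(-345\right) + \left(3 - \frac{15}{2}\right) = 25875 + \left(3 - \frac{15}{2}\right) = 25875 - \frac{9}{2} = \frac{51741}{2} \approx 25871.0$)
$\sqrt{l{\left(359,T{\left(6 \right)} \right)} + D} = \sqrt{\left(359^{2} + 249 \cdot 6 + 249 \cdot 359 + 6 \cdot 359\right) + \frac{51741}{2}} = \sqrt{\left(128881 + 1494 + 89391 + 2154\right) + \frac{51741}{2}} = \sqrt{221920 + \frac{51741}{2}} = \sqrt{\frac{495581}{2}} = \frac{\sqrt{991162}}{2}$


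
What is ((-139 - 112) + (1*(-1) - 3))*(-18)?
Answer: 4590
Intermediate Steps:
((-139 - 112) + (1*(-1) - 3))*(-18) = (-251 + (-1 - 3))*(-18) = (-251 - 4)*(-18) = -255*(-18) = 4590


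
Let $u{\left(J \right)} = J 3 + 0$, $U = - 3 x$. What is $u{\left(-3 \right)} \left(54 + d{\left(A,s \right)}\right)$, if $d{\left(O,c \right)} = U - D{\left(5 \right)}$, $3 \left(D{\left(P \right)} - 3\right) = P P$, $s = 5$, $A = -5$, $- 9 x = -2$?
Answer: $-378$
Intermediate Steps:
$x = \frac{2}{9}$ ($x = \left(- \frac{1}{9}\right) \left(-2\right) = \frac{2}{9} \approx 0.22222$)
$D{\left(P \right)} = 3 + \frac{P^{2}}{3}$ ($D{\left(P \right)} = 3 + \frac{P P}{3} = 3 + \frac{P^{2}}{3}$)
$U = - \frac{2}{3}$ ($U = \left(-3\right) \frac{2}{9} = - \frac{2}{3} \approx -0.66667$)
$d{\left(O,c \right)} = -12$ ($d{\left(O,c \right)} = - \frac{2}{3} - \left(3 + \frac{5^{2}}{3}\right) = - \frac{2}{3} - \left(3 + \frac{1}{3} \cdot 25\right) = - \frac{2}{3} - \left(3 + \frac{25}{3}\right) = - \frac{2}{3} - \frac{34}{3} = -12$)
$u{\left(J \right)} = 3 J$ ($u{\left(J \right)} = 3 J + 0 = 3 J$)
$u{\left(-3 \right)} \left(54 + d{\left(A,s \right)}\right) = 3 \left(-3\right) \left(54 - 12\right) = \left(-9\right) 42 = -378$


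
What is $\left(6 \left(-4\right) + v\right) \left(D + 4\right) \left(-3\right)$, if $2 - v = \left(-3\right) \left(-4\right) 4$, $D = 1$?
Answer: $1050$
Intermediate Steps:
$v = -46$ ($v = 2 - \left(-3\right) \left(-4\right) 4 = 2 - 12 \cdot 4 = 2 - 48 = -46$)
$\left(6 \left(-4\right) + v\right) \left(D + 4\right) \left(-3\right) = \left(6 \left(-4\right) - 46\right) \left(1 + 4\right) \left(-3\right) = \left(-24 - 46\right) 5 \left(-3\right) = \left(-70\right) \left(-15\right) = 1050$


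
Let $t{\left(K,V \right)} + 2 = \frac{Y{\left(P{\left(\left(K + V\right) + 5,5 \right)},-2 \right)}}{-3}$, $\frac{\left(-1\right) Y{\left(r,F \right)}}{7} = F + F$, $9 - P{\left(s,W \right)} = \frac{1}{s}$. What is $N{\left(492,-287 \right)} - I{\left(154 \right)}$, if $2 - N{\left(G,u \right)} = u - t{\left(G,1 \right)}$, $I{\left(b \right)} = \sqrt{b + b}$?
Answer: $\frac{833}{3} - 2 \sqrt{77} \approx 260.12$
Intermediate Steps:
$P{\left(s,W \right)} = 9 - \frac{1}{s}$
$I{\left(b \right)} = \sqrt{2} \sqrt{b}$ ($I{\left(b \right)} = \sqrt{2 b} = \sqrt{2} \sqrt{b}$)
$Y{\left(r,F \right)} = - 14 F$ ($Y{\left(r,F \right)} = - 7 \left(F + F\right) = - 7 \cdot 2 F = - 14 F$)
$t{\left(K,V \right)} = - \frac{34}{3}$ ($t{\left(K,V \right)} = -2 + \frac{\left(-14\right) \left(-2\right)}{-3} = -2 + 28 \left(- \frac{1}{3}\right) = -2 - \frac{28}{3} = - \frac{34}{3}$)
$N{\left(G,u \right)} = - \frac{28}{3} - u$ ($N{\left(G,u \right)} = 2 - \left(u - - \frac{34}{3}\right) = 2 - \left(u + \frac{34}{3}\right) = 2 - \left(\frac{34}{3} + u\right) = - \frac{28}{3} - u$)
$N{\left(492,-287 \right)} - I{\left(154 \right)} = \left(- \frac{28}{3} - -287\right) - \sqrt{2} \sqrt{154} = \left(- \frac{28}{3} + 287\right) - 2 \sqrt{77} = \frac{833}{3} - 2 \sqrt{77}$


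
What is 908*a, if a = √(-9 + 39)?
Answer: 908*√30 ≈ 4973.3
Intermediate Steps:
a = √30 ≈ 5.4772
908*a = 908*√30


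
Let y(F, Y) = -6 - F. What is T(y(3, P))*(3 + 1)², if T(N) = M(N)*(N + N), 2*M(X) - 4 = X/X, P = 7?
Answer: -720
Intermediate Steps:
M(X) = 5/2 (M(X) = 2 + (X/X)/2 = 2 + (½)*1 = 2 + ½ = 5/2)
T(N) = 5*N (T(N) = 5*(N + N)/2 = 5*(2*N)/2 = 5*N)
T(y(3, P))*(3 + 1)² = (5*(-6 - 1*3))*(3 + 1)² = (5*(-6 - 3))*4² = (5*(-9))*16 = -45*16 = -720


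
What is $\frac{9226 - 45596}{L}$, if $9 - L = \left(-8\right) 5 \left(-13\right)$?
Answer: $\frac{36370}{511} \approx 71.174$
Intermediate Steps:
$L = -511$ ($L = 9 - \left(-8\right) 5 \left(-13\right) = 9 - \left(-40\right) \left(-13\right) = 9 - 520 = -511$)
$\frac{9226 - 45596}{L} = \frac{9226 - 45596}{-511} = \left(9226 - 45596\right) \left(- \frac{1}{511}\right) = \left(-36370\right) \left(- \frac{1}{511}\right) = \frac{36370}{511}$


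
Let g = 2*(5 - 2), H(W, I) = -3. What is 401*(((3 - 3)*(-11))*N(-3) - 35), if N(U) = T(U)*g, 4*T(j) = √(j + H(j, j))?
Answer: -14035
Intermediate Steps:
g = 6 (g = 2*3 = 6)
T(j) = √(-3 + j)/4 (T(j) = √(j - 3)/4 = √(-3 + j)/4)
N(U) = 3*√(-3 + U)/2 (N(U) = (√(-3 + U)/4)*6 = 3*√(-3 + U)/2)
401*(((3 - 3)*(-11))*N(-3) - 35) = 401*(((3 - 3)*(-11))*(3*√(-3 - 3)/2) - 35) = 401*((0*(-11))*(3*√(-6)/2) - 35) = 401*(0*(3*(I*√6)/2) - 35) = 401*(0*(3*I*√6/2) - 35) = 401*(0 - 35) = 401*(-35) = -14035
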